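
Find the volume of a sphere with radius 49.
Volume = (4/3) * pi * r³
Volume = (4/3) * pi * 49³
Volume = (4/3) * pi * 117649
Volume = 492806.98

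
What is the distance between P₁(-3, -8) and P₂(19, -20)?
Using the distance formula: d = sqrt((x₂-x₁)² + (y₂-y₁)²)
dx = 19 - (-3) = 22
dy = (-20) - (-8) = -12
d = sqrt(22² + (-12)²) = sqrt(484 + 144) = sqrt(628) = 25.06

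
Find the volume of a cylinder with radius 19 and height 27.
Volume = pi * r² * h
Volume = pi * 19² * 27
Volume = pi * 361 * 27
Volume = pi * 9747
Volume = 30621.10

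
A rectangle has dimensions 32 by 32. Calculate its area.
Area = length * width
Area = 32 * 32
Area = 1024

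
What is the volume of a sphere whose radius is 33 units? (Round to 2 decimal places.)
Volume = (4/3) * pi * r³
Volume = (4/3) * pi * 33³
Volume = (4/3) * pi * 35937
Volume = 150532.55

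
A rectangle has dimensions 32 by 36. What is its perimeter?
Perimeter = 2 * (length + width)
Perimeter = 2 * (32 + 36)
Perimeter = 2 * 68
Perimeter = 136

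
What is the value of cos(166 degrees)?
cos(166 degrees) = -0.9703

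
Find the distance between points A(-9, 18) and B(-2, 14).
Using the distance formula: d = sqrt((x₂-x₁)² + (y₂-y₁)²)
dx = (-2) - (-9) = 7
dy = 14 - 18 = -4
d = sqrt(7² + (-4)²) = sqrt(49 + 16) = sqrt(65) = 8.06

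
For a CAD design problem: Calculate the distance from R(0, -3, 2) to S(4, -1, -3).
d = √[(4)² + (2)² + (-5)²] = √45 = 6.708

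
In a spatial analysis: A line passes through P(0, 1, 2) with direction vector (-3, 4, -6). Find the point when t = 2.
P(2) = (0 + (-3)(2), 1 + 4(2), 2 + (-6)(2)) = (-6, 9, -10)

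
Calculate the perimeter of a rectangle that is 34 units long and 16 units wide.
Perimeter = 2 * (length + width)
Perimeter = 2 * (34 + 16)
Perimeter = 2 * 50
Perimeter = 100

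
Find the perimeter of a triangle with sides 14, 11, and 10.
Perimeter = sum of all sides
Perimeter = 14 + 11 + 10
Perimeter = 35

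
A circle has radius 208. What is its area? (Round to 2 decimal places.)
Area = pi * r²
Area = pi * 208²
Area = pi * 43264
Area = 135917.86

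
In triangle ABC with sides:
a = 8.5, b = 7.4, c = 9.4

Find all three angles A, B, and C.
By the law of cosines:
cos(A) = (b² + c² - a²)/(2bc) = 0.509416  →  A = 59.38°
cos(B) = (a² + c² - b²)/(2ac) = 0.662390  →  B = 48.52°
cos(C) = (a² + b² - c²)/(2ab) = 0.307234  →  C = 72.11°
Check: A + B + C = 180.0° ✓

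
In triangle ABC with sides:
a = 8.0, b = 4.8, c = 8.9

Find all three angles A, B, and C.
By the law of cosines:
cos(A) = (b² + c² - a²)/(2bc) = 0.447683  →  A = 63.4°
cos(B) = (a² + c² - b²)/(2ac) = 0.843890  →  B = 32.45°
cos(C) = (a² + b² - c²)/(2ab) = 0.101953  →  C = 84.15°
Check: A + B + C = 180.0° ✓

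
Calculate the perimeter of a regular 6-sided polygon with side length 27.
Perimeter = number of sides * side length
Perimeter = 6 * 27
Perimeter = 162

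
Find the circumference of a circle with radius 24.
Circumference = 2 * pi * r
Circumference = 2 * pi * 24
Circumference = 150.80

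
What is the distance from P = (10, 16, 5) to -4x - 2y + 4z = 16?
d = |(-4)(10) + (-2)(16) + 4(5) - (16)| / √((-4)² + (-2)² + 4²) = 68/√36 = 11.33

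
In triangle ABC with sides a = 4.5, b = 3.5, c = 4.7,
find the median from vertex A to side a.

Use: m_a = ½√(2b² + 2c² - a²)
m_a = ½√(2·3.5² + 2·4.7² - 4.5²)
m_a = ½√(24.5 + 44.18 - 20.25) = ½√48.43 = 3.48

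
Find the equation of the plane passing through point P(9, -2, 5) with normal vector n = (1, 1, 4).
d = n·P = (1)(9) + (1)(-2) + (4)(5) = 27
Plane: x + y + 4z = 27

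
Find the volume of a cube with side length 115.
Volume = s³
Volume = 115³
Volume = 1520875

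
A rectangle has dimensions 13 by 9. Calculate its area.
Area = length * width
Area = 13 * 9
Area = 117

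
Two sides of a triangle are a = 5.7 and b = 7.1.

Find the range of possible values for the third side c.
By the triangle inequality: |a - b| < c < a + b
|5.7 - 7.1| < c < 5.7 + 7.1
1.4 < c < 12.8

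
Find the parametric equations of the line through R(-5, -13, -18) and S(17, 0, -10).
Direction vector d = S - R = (22, 13, 8)
x = -5 + 22t, y = -13 + 13t, z = -18 + 8t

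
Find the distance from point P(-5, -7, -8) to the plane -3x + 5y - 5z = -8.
d = |(-3)(-5) + 5(-7) + (-5)(-8) - (-8)| / √((-3)² + 5² + (-5)²) = 28/√59 = 3.645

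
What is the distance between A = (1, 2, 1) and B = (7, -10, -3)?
d = √[(6)² + (-12)² + (-4)²] = √196 = 14.0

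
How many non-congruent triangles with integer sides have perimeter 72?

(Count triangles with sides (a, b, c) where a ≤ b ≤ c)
With a ≤ b ≤ c and a + b + c = 72, the triangle inequality a + b > c gives c < 72/2, so c ≤ 35.
Iterate a from 1 to ⌊p/3⌋ = 24; for each a, b ranges from a to ⌊(p−a)/2⌋ with c = p − a − b, keeping only c ≥ b.
Triples: (2, 35, 35), (3, 34, 35), (4, 33, 35), …
Count = 108 triangles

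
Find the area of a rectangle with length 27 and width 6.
Area = length * width
Area = 27 * 6
Area = 162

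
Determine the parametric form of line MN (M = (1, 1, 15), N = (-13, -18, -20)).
Direction vector d = N - M = (-14, -19, -35)
x = 1 - 14t, y = 1 - 19t, z = 15 - 35t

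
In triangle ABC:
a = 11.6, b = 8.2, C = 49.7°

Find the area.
Using A = ½ab·sin(C):
A = ½·11.6·8.2·sin(49.7°) = ½·95.12·0.762668 = 36.27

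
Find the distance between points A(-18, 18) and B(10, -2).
Using the distance formula: d = sqrt((x₂-x₁)² + (y₂-y₁)²)
dx = 10 - (-18) = 28
dy = (-2) - 18 = -20
d = sqrt(28² + (-20)²) = sqrt(784 + 400) = sqrt(1184) = 34.41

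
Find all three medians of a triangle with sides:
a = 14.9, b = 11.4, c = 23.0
Using m_x = ½√(2y² + 2z² - x²):
m_a = ½√(2·11.4² + 2·23.0² - 14.9²) = ½√1095.91 = 16.55
m_b = ½√(2·14.9² + 2·23.0² - 11.4²) = ½√1372.06 = 18.52
m_c = ½√(2·14.9² + 2·11.4² - 23.0²) = ½√174.94 = 6.613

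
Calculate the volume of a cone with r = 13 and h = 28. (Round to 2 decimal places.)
Volume = (1/3) * pi * r² * h
Volume = (1/3) * pi * 13² * 28
Volume = (1/3) * pi * 169 * 28
Volume = (1/3) * pi * 4732
Volume = 4955.34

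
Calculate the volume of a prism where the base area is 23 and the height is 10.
Volume = base area * height
Volume = 23 * 10
Volume = 230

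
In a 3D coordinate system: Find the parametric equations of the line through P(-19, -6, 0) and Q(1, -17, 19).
Direction vector d = Q - P = (20, -11, 19)
x = -19 + 20t, y = -6 - 11t, z = 0 + 19t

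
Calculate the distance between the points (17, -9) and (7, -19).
Using the distance formula: d = sqrt((x₂-x₁)² + (y₂-y₁)²)
dx = 7 - 17 = -10
dy = (-19) - (-9) = -10
d = sqrt((-10)² + (-10)²) = sqrt(100 + 100) = sqrt(200) = 14.14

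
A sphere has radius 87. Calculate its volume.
Volume = (4/3) * pi * r³
Volume = (4/3) * pi * 87³
Volume = (4/3) * pi * 658503
Volume = 2758330.92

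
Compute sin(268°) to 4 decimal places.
sin(268 degrees) = -0.9994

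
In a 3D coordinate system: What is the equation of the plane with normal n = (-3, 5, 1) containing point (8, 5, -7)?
d = n·P = (-3)(8) + (5)(5) + (1)(-7) = -6
Plane: -3x + 5y + z = -6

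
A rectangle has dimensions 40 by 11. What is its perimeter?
Perimeter = 2 * (length + width)
Perimeter = 2 * (40 + 11)
Perimeter = 2 * 51
Perimeter = 102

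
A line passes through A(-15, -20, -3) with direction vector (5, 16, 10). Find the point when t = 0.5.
P(0.5) = (-15 + 5(0.5), -20 + 16(0.5), -3 + 10(0.5)) = (-12.5, -12, 2)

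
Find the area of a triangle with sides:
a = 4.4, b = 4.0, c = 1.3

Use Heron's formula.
s = (a+b+c)/2 = (4.4+4.0+1.3)/2 = 4.85
A = √(s(s-a)(s-b)(s-c)) = √(4.85·0.45·0.85·3.55)
A = √6.58569 = 2.566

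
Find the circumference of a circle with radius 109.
Circumference = 2 * pi * r
Circumference = 2 * pi * 109
Circumference = 684.87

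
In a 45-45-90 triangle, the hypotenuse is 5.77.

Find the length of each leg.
In a 45-45-90 triangle, hypotenuse = leg·√2  →  leg = hypotenuse/√2
leg = 5.77/√2 = 4.08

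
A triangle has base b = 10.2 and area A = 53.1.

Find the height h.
A = ½bh  →  h = 2A/b
h = 2·53.1/10.2 = 10.41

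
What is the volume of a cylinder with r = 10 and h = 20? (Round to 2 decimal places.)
Volume = pi * r² * h
Volume = pi * 10² * 20
Volume = pi * 100 * 20
Volume = pi * 2000
Volume = 6283.19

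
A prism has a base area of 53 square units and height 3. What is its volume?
Volume = base area * height
Volume = 53 * 3
Volume = 159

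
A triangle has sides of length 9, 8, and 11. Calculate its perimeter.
Perimeter = sum of all sides
Perimeter = 9 + 8 + 11
Perimeter = 28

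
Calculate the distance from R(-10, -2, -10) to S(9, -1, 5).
d = √[(19)² + (1)² + (15)²] = √587 = 24.23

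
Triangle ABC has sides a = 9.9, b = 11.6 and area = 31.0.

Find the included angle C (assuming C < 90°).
Area = ½ab·sin(C)  →  sin(C) = 2·Area/(ab)
sin(C) = 2·31.0/(9.9·11.6) = 0.539882
C = arcsin(0.539882) = 32.68°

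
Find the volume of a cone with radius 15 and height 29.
Volume = (1/3) * pi * r² * h
Volume = (1/3) * pi * 15² * 29
Volume = (1/3) * pi * 225 * 29
Volume = (1/3) * pi * 6525
Volume = 6832.96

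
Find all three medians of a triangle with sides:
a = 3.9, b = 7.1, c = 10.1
Using m_x = ½√(2y² + 2z² - x²):
m_a = ½√(2·7.1² + 2·10.1² - 3.9²) = ½√289.63 = 8.509
m_b = ½√(2·3.9² + 2·10.1² - 7.1²) = ½√184.03 = 6.783
m_c = ½√(2·3.9² + 2·7.1² - 10.1²) = ½√29.23 = 2.703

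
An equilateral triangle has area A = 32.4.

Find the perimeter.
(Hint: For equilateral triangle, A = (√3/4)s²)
A = (√3/4)s²  →  s² = 4A/√3 = 4·32.4/√3 = 74.8246
s = 8.65012
Perimeter = 3s = 25.95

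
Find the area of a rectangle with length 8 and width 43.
Area = length * width
Area = 8 * 43
Area = 344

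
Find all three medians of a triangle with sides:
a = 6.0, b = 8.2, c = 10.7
Using m_x = ½√(2y² + 2z² - x²):
m_a = ½√(2·8.2² + 2·10.7² - 6.0²) = ½√327.46 = 9.048
m_b = ½√(2·6.0² + 2·10.7² - 8.2²) = ½√233.74 = 7.644
m_c = ½√(2·6.0² + 2·8.2² - 10.7²) = ½√91.99 = 4.796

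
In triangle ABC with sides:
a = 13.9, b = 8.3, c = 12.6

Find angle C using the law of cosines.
cos(C) = (a² + b² - c²)/(2ab)
cos(C) = (13.9² + 8.3² - 12.6²)/(2·13.9·8.3) = 103.34/230.74 = 0.447863
C = arccos(0.447863) = 63.39°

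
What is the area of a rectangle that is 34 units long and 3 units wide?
Area = length * width
Area = 34 * 3
Area = 102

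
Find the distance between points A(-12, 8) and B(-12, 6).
Using the distance formula: d = sqrt((x₂-x₁)² + (y₂-y₁)²)
dx = (-12) - (-12) = 0
dy = 6 - 8 = -2
d = sqrt(0² + (-2)²) = sqrt(0 + 4) = sqrt(4) = 2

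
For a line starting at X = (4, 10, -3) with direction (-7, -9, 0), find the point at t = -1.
P(-1) = (4 + (-7)(-1), 10 + (-9)(-1), -3 + 0(-1)) = (11, 19, -3)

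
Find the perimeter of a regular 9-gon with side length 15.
Perimeter = number of sides * side length
Perimeter = 9 * 15
Perimeter = 135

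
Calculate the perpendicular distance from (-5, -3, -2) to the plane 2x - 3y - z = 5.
d = |2(-5) + (-3)(-3) + (-1)(-2) - (5)| / √(2² + (-3)² + (-1)²) = 4/√14 = 1.069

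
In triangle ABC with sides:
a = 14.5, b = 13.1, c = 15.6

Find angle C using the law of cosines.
cos(C) = (a² + b² - c²)/(2ab)
cos(C) = (14.5² + 13.1² - 15.6²)/(2·14.5·13.1) = 138.5/379.9 = 0.364570
C = arccos(0.364570) = 68.62°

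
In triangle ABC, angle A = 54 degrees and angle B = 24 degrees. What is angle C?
Sum of angles in a triangle = 180 degrees
Third angle = 180 - 54 - 24
Third angle = 102 degrees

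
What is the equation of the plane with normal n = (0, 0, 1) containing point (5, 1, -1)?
d = n·P = (0)(5) + (0)(1) + (1)(-1) = -1
Plane: z = -1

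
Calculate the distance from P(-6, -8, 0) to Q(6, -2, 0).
d = √[(12)² + (6)² + (0)²] = √180 = 13.42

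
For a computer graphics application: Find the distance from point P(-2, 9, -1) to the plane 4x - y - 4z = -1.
d = |4(-2) + (-1)(9) + (-4)(-1) - (-1)| / √(4² + (-1)² + (-4)²) = 12/√33 = 2.089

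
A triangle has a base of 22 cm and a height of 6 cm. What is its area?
Area = (1/2) * base * height
Area = (1/2) * 22 * 6
Area = 66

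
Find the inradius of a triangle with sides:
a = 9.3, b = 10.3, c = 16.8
s = (a+b+c)/2 = (9.3+10.3+16.8)/2 = 18.2
Area = √(s(s-a)(s-b)(s-c)) = √(18.2·8.9·7.9·1.4) = 42.3261
r = Area/s = 42.3261/18.2 = 2.326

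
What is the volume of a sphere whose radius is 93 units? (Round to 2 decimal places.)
Volume = (4/3) * pi * r³
Volume = (4/3) * pi * 93³
Volume = (4/3) * pi * 804357
Volume = 3369282.72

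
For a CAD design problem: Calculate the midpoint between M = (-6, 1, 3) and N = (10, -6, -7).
Midpoint = ((-6+10)/2, (1-6)/2, (3-7)/2) = (2, -2.5, -2)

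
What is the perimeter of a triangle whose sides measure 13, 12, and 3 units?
Perimeter = sum of all sides
Perimeter = 13 + 12 + 3
Perimeter = 28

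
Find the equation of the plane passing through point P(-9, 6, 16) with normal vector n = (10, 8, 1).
d = n·P = (10)(-9) + (8)(6) + (1)(16) = -26
Plane: 10x + 8y + z = -26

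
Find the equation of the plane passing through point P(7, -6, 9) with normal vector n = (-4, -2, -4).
d = n·P = (-4)(7) + (-2)(-6) + (-4)(9) = -52
Plane: -4x - 2y - 4z = -52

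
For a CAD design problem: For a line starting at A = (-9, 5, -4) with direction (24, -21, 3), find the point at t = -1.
P(-1) = (-9 + 24(-1), 5 + (-21)(-1), -4 + 3(-1)) = (-33, 26, -7)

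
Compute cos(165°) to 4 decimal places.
cos(165 degrees) = -0.9659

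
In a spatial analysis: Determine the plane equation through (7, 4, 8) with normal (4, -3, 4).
d = n·P = (4)(7) + (-3)(4) + (4)(8) = 48
Plane: 4x - 3y + 4z = 48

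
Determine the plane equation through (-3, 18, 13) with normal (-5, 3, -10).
d = n·P = (-5)(-3) + (3)(18) + (-10)(13) = -61
Plane: -5x + 3y - 10z = -61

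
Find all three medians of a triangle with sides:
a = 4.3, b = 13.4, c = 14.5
Using m_x = ½√(2y² + 2z² - x²):
m_a = ½√(2·13.4² + 2·14.5² - 4.3²) = ½√761.13 = 13.79
m_b = ½√(2·4.3² + 2·14.5² - 13.4²) = ½√277.92 = 8.335
m_c = ½√(2·4.3² + 2·13.4² - 14.5²) = ½√185.85 = 6.816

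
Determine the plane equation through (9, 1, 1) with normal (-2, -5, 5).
d = n·P = (-2)(9) + (-5)(1) + (5)(1) = -18
Plane: -2x - 5y + 5z = -18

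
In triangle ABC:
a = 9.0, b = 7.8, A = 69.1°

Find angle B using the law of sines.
sin(B)/b = sin(A)/a
sin(B) = b·sin(A)/a = 7.8·sin(69.1°)/9.0 = 0.809644
B = arcsin(0.809644) = 54.06°  (b ≤ a, so B ≤ A and the acute solution is unique)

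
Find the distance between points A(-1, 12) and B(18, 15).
Using the distance formula: d = sqrt((x₂-x₁)² + (y₂-y₁)²)
dx = 18 - (-1) = 19
dy = 15 - 12 = 3
d = sqrt(19² + 3²) = sqrt(361 + 9) = sqrt(370) = 19.24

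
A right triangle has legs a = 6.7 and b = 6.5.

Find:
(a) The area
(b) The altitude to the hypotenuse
(a) Area = ½ab = ½·6.7·6.5 = 21.775
(b) Hypotenuse c = √(6.7² + 6.5²) = √87.14 = 9.33488
    Area = ½·c·h_c  →  h_c = 2·Area/c = 2·21.775/9.33488 = 4.665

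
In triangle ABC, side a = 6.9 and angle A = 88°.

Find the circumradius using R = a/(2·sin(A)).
R = a/(2·sin(A)) = 6.9/(2·sin(88°))
R = 6.9/(2·0.999391) = 6.9/1.998782 = 3.452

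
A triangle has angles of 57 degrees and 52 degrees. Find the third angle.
Sum of angles in a triangle = 180 degrees
Third angle = 180 - 57 - 52
Third angle = 71 degrees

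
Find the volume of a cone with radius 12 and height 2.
Volume = (1/3) * pi * r² * h
Volume = (1/3) * pi * 12² * 2
Volume = (1/3) * pi * 144 * 2
Volume = (1/3) * pi * 288
Volume = 301.59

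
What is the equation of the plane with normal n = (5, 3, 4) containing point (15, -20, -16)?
d = n·P = (5)(15) + (3)(-20) + (4)(-16) = -49
Plane: 5x + 3y + 4z = -49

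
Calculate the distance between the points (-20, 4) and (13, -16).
Using the distance formula: d = sqrt((x₂-x₁)² + (y₂-y₁)²)
dx = 13 - (-20) = 33
dy = (-16) - 4 = -20
d = sqrt(33² + (-20)²) = sqrt(1089 + 400) = sqrt(1489) = 38.59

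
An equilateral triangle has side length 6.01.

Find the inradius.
For an equilateral triangle, r = s/(2√3) where s is the side.
r = 6.01/(2√3) = 6.01/3.464102 = 1.735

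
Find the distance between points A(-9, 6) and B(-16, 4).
Using the distance formula: d = sqrt((x₂-x₁)² + (y₂-y₁)²)
dx = (-16) - (-9) = -7
dy = 4 - 6 = -2
d = sqrt((-7)² + (-2)²) = sqrt(49 + 4) = sqrt(53) = 7.28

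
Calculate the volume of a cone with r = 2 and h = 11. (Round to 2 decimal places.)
Volume = (1/3) * pi * r² * h
Volume = (1/3) * pi * 2² * 11
Volume = (1/3) * pi * 4 * 11
Volume = (1/3) * pi * 44
Volume = 46.08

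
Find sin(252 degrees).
sin(252 degrees) = -0.9511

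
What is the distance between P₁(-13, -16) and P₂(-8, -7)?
Using the distance formula: d = sqrt((x₂-x₁)² + (y₂-y₁)²)
dx = (-8) - (-13) = 5
dy = (-7) - (-16) = 9
d = sqrt(5² + 9²) = sqrt(25 + 81) = sqrt(106) = 10.30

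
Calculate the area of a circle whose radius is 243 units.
Area = pi * r²
Area = pi * 243²
Area = pi * 59049
Area = 185507.90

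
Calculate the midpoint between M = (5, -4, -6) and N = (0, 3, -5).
Midpoint = ((5+0)/2, (-4+3)/2, (-6-5)/2) = (2.5, -0.5, -5.5)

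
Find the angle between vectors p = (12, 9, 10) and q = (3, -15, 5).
p·q = -49, |p|² = 325, |q|² = 259
cos θ = -49/√84175 ≈ -0.1689
θ ≈ 99.72°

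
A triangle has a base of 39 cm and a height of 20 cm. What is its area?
Area = (1/2) * base * height
Area = (1/2) * 39 * 20
Area = 390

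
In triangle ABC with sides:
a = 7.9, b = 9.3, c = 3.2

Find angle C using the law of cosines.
cos(C) = (a² + b² - c²)/(2ab)
cos(C) = (7.9² + 9.3² - 3.2²)/(2·7.9·9.3) = 138.66/146.94 = 0.943650
C = arccos(0.943650) = 19.33°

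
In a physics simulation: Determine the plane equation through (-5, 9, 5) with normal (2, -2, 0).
d = n·P = (2)(-5) + (-2)(9) + (0)(5) = -28
Plane: 2x - 2y = -28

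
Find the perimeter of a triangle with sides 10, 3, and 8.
Perimeter = sum of all sides
Perimeter = 10 + 3 + 8
Perimeter = 21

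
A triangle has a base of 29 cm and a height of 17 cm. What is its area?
Area = (1/2) * base * height
Area = (1/2) * 29 * 17
Area = 246.50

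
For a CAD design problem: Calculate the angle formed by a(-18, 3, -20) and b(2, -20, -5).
a·b = 4, |a|² = 733, |b|² = 429
cos θ = 4/√314457 ≈ 0.007133
θ ≈ 89.59°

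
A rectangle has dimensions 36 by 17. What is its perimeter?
Perimeter = 2 * (length + width)
Perimeter = 2 * (36 + 17)
Perimeter = 2 * 53
Perimeter = 106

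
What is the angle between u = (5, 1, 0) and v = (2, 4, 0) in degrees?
u·v = 14, |u|² = 26, |v|² = 20
cos θ = 14/√520 ≈ 0.6139
θ ≈ 52.13°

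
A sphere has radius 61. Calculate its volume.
Volume = (4/3) * pi * r³
Volume = (4/3) * pi * 61³
Volume = (4/3) * pi * 226981
Volume = 950775.79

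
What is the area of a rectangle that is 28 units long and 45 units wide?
Area = length * width
Area = 28 * 45
Area = 1260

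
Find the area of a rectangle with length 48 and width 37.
Area = length * width
Area = 48 * 37
Area = 1776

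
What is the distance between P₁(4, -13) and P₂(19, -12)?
Using the distance formula: d = sqrt((x₂-x₁)² + (y₂-y₁)²)
dx = 19 - 4 = 15
dy = (-12) - (-13) = 1
d = sqrt(15² + 1²) = sqrt(225 + 1) = sqrt(226) = 15.03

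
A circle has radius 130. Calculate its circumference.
Circumference = 2 * pi * r
Circumference = 2 * pi * 130
Circumference = 816.81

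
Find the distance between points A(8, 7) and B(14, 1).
Using the distance formula: d = sqrt((x₂-x₁)² + (y₂-y₁)²)
dx = 14 - 8 = 6
dy = 1 - 7 = -6
d = sqrt(6² + (-6)²) = sqrt(36 + 36) = sqrt(72) = 8.49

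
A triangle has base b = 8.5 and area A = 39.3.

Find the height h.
A = ½bh  →  h = 2A/b
h = 2·39.3/8.5 = 9.247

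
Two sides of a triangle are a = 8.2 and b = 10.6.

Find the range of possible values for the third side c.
By the triangle inequality: |a - b| < c < a + b
|8.2 - 10.6| < c < 8.2 + 10.6
2.4 < c < 18.8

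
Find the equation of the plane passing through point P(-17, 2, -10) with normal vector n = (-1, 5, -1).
d = n·P = (-1)(-17) + (5)(2) + (-1)(-10) = 37
Plane: -x + 5y - z = 37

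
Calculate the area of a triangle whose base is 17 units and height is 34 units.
Area = (1/2) * base * height
Area = (1/2) * 17 * 34
Area = 289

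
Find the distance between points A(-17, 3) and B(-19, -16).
Using the distance formula: d = sqrt((x₂-x₁)² + (y₂-y₁)²)
dx = (-19) - (-17) = -2
dy = (-16) - 3 = -19
d = sqrt((-2)² + (-19)²) = sqrt(4 + 361) = sqrt(365) = 19.10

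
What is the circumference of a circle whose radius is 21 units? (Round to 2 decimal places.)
Circumference = 2 * pi * r
Circumference = 2 * pi * 21
Circumference = 131.95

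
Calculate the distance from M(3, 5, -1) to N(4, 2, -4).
d = √[(1)² + (-3)² + (-3)²] = √19 = 4.359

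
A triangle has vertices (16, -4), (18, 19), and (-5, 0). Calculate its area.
Using the coordinate formula: Area = (1/2)|x₁(y₂-y₃) + x₂(y₃-y₁) + x₃(y₁-y₂)|
Area = (1/2)|16(19-0) + 18(0-(-4)) + (-5)((-4)-19)|
Area = (1/2)|16*19 + 18*4 + (-5)*(-23)|
Area = (1/2)|304 + 72 + 115|
Area = (1/2)*491 = 245.50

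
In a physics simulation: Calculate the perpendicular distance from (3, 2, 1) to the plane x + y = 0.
d = |1(3) + 1(2) + 0(1) - (0)| / √(1² + 1² + 0²) = 5/√2 = 3.536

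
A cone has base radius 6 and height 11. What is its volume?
Volume = (1/3) * pi * r² * h
Volume = (1/3) * pi * 6² * 11
Volume = (1/3) * pi * 36 * 11
Volume = (1/3) * pi * 396
Volume = 414.69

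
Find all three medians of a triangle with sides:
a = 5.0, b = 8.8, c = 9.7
Using m_x = ½√(2y² + 2z² - x²):
m_a = ½√(2·8.8² + 2·9.7² - 5.0²) = ½√318.06 = 8.917
m_b = ½√(2·5.0² + 2·9.7² - 8.8²) = ½√160.74 = 6.339
m_c = ½√(2·5.0² + 2·8.8² - 9.7²) = ½√110.79 = 5.263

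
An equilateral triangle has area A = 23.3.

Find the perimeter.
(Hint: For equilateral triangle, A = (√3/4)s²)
A = (√3/4)s²  →  s² = 4A/√3 = 4·23.3/√3 = 53.809
s = 7.33546
Perimeter = 3s = 22.01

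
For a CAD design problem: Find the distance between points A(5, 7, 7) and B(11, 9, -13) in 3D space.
d = √[(6)² + (2)² + (-20)²] = √440 = 20.98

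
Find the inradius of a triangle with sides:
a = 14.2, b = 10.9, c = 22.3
s = (a+b+c)/2 = (14.2+10.9+22.3)/2 = 23.7
Area = √(s(s-a)(s-b)(s-c)) = √(23.7·9.5·12.8·1.4) = 63.5192
r = Area/s = 63.5192/23.7 = 2.68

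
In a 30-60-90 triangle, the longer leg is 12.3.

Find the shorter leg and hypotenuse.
In a 30-60-90 triangle, sides are in ratio 1 : √3 : 2.
Long leg = short leg·√3  →  short leg = 12.3/√3 = 7.101
Hypotenuse = 2·(short leg) = 2·12.3/√3 = 14.2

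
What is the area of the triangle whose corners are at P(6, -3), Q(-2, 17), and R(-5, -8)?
Using the coordinate formula: Area = (1/2)|x₁(y₂-y₃) + x₂(y₃-y₁) + x₃(y₁-y₂)|
Area = (1/2)|6(17-(-8)) + (-2)((-8)-(-3)) + (-5)((-3)-17)|
Area = (1/2)|6*25 + (-2)*(-5) + (-5)*(-20)|
Area = (1/2)|150 + 10 + 100|
Area = (1/2)*260 = 130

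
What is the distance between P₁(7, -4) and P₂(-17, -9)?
Using the distance formula: d = sqrt((x₂-x₁)² + (y₂-y₁)²)
dx = (-17) - 7 = -24
dy = (-9) - (-4) = -5
d = sqrt((-24)² + (-5)²) = sqrt(576 + 25) = sqrt(601) = 24.52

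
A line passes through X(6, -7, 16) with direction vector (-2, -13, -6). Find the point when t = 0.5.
P(0.5) = (6 + (-2)(0.5), -7 + (-13)(0.5), 16 + (-6)(0.5)) = (5, -13.5, 13)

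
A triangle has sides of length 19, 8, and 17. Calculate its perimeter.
Perimeter = sum of all sides
Perimeter = 19 + 8 + 17
Perimeter = 44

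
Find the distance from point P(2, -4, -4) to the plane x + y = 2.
d = |1(2) + 1(-4) + 0(-4) - (2)| / √(1² + 1² + 0²) = 4/√2 = 2.828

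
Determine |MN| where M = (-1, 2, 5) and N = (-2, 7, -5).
d = √[(-1)² + (5)² + (-10)²] = √126 = 11.22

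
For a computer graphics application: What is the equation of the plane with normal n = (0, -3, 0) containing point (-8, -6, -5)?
d = n·P = (0)(-8) + (-3)(-6) + (0)(-5) = 18
Plane: -3y = 18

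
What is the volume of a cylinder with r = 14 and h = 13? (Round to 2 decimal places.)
Volume = pi * r² * h
Volume = pi * 14² * 13
Volume = pi * 196 * 13
Volume = pi * 2548
Volume = 8004.78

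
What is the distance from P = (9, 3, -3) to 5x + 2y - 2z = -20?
d = |5(9) + 2(3) + (-2)(-3) - (-20)| / √(5² + 2² + (-2)²) = 77/√33 = 13.4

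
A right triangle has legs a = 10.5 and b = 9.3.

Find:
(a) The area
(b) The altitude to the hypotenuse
(a) Area = ½ab = ½·10.5·9.3 = 48.825
(b) Hypotenuse c = √(10.5² + 9.3²) = √196.74 = 14.0264
    Area = ½·c·h_c  →  h_c = 2·Area/c = 2·48.825/14.0264 = 6.962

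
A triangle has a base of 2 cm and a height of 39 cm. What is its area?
Area = (1/2) * base * height
Area = (1/2) * 2 * 39
Area = 39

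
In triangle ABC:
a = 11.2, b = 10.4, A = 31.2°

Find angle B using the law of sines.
sin(B)/b = sin(A)/a
sin(B) = b·sin(A)/a = 10.4·sin(31.2°)/11.2 = 0.481025
B = arcsin(0.481025) = 28.75°  (b ≤ a, so B ≤ A and the acute solution is unique)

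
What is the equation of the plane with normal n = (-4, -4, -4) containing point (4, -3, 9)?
d = n·P = (-4)(4) + (-4)(-3) + (-4)(9) = -40
Plane: -4x - 4y - 4z = -40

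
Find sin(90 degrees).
sin(90 degrees) = 1
Decimal approximation: 1.0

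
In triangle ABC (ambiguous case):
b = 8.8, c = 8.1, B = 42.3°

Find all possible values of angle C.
sin(C)/c = sin(B)/b  →  sin(C) = c·sin(B)/b = 8.1·sin(42.3°)/8.8 = 0.619477
C₁ = arcsin(0.619477) = 38.28°,  C₂ = 180° - C₁ = 141.72°
Check C₂: A = 180° - 42.3° - 141.72° = -4.02° ≤ 0, rejected
C = 38.28° (one solution)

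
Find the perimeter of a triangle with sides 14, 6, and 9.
Perimeter = sum of all sides
Perimeter = 14 + 6 + 9
Perimeter = 29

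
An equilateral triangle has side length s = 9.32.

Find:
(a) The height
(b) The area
(a) Height h = s·√3/2 = 9.32·√3/2 = 8.071
(b) Area = (√3/4)·s² = (√3/4)·9.32² = (√3/4)·86.8624 = 37.61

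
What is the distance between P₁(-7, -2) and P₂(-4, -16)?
Using the distance formula: d = sqrt((x₂-x₁)² + (y₂-y₁)²)
dx = (-4) - (-7) = 3
dy = (-16) - (-2) = -14
d = sqrt(3² + (-14)²) = sqrt(9 + 196) = sqrt(205) = 14.32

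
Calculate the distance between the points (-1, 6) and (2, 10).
Using the distance formula: d = sqrt((x₂-x₁)² + (y₂-y₁)²)
dx = 2 - (-1) = 3
dy = 10 - 6 = 4
d = sqrt(3² + 4²) = sqrt(9 + 16) = sqrt(25) = 5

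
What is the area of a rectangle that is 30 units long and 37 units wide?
Area = length * width
Area = 30 * 37
Area = 1110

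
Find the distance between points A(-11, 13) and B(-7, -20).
Using the distance formula: d = sqrt((x₂-x₁)² + (y₂-y₁)²)
dx = (-7) - (-11) = 4
dy = (-20) - 13 = -33
d = sqrt(4² + (-33)²) = sqrt(16 + 1089) = sqrt(1105) = 33.24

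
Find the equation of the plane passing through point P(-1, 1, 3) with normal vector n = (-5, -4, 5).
d = n·P = (-5)(-1) + (-4)(1) + (5)(3) = 16
Plane: -5x - 4y + 5z = 16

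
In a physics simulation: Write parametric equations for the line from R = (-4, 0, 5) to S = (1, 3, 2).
Direction vector d = S - R = (5, 3, -3)
x = -4 + 5t, y = 0 + 3t, z = 5 - 3t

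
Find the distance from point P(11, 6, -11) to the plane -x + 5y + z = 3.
d = |(-1)(11) + 5(6) + 1(-11) - (3)| / √((-1)² + 5² + 1²) = 5/√27 = 0.9623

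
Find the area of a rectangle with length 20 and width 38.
Area = length * width
Area = 20 * 38
Area = 760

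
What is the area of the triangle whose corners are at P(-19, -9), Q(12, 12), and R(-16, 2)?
Using the coordinate formula: Area = (1/2)|x₁(y₂-y₃) + x₂(y₃-y₁) + x₃(y₁-y₂)|
Area = (1/2)|(-19)(12-2) + 12(2-(-9)) + (-16)((-9)-12)|
Area = (1/2)|(-19)*10 + 12*11 + (-16)*(-21)|
Area = (1/2)|(-190) + 132 + 336|
Area = (1/2)*278 = 139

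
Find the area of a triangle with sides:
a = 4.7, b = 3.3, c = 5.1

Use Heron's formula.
s = (a+b+c)/2 = (4.7+3.3+5.1)/2 = 6.55
A = √(s(s-a)(s-b)(s-c)) = √(6.55·1.85·3.25·1.45)
A = √57.1037 = 7.557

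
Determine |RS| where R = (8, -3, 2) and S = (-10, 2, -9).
d = √[(-18)² + (5)² + (-11)²] = √470 = 21.68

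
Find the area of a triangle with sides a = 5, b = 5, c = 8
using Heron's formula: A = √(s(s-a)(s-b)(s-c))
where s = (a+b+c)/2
s = (5+5+8)/2 = 9
A = √(9·4·4·1) = √144 = 12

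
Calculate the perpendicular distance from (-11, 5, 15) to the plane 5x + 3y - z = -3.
d = |5(-11) + 3(5) + (-1)(15) - (-3)| / √(5² + 3² + (-1)²) = 52/√35 = 8.79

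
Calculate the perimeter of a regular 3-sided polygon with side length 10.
Perimeter = number of sides * side length
Perimeter = 3 * 10
Perimeter = 30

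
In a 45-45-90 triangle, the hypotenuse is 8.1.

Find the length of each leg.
In a 45-45-90 triangle, hypotenuse = leg·√2  →  leg = hypotenuse/√2
leg = 8.1/√2 = 5.728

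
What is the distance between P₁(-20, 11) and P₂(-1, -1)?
Using the distance formula: d = sqrt((x₂-x₁)² + (y₂-y₁)²)
dx = (-1) - (-20) = 19
dy = (-1) - 11 = -12
d = sqrt(19² + (-12)²) = sqrt(361 + 144) = sqrt(505) = 22.47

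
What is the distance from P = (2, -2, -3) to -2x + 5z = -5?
d = |(-2)(2) + 0(-2) + 5(-3) - (-5)| / √((-2)² + 0² + 5²) = 14/√29 = 2.6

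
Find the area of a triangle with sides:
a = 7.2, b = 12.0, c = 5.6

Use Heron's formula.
s = (a+b+c)/2 = (7.2+12.0+5.6)/2 = 12.4
A = √(s(s-a)(s-b)(s-c)) = √(12.4·5.2·0.4·6.8)
A = √175.386 = 13.24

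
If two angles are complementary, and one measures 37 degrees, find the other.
Complementary angles sum to 90 degrees.
Other angle = 90 - 37
Other angle = 53 degrees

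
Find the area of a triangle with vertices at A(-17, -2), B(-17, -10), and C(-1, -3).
Using the coordinate formula: Area = (1/2)|x₁(y₂-y₃) + x₂(y₃-y₁) + x₃(y₁-y₂)|
Area = (1/2)|(-17)((-10)-(-3)) + (-17)((-3)-(-2)) + (-1)((-2)-(-10))|
Area = (1/2)|(-17)*(-7) + (-17)*(-1) + (-1)*8|
Area = (1/2)|119 + 17 + (-8)|
Area = (1/2)*128 = 64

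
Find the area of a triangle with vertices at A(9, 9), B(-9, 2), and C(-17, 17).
Using the coordinate formula: Area = (1/2)|x₁(y₂-y₃) + x₂(y₃-y₁) + x₃(y₁-y₂)|
Area = (1/2)|9(2-17) + (-9)(17-9) + (-17)(9-2)|
Area = (1/2)|9*(-15) + (-9)*8 + (-17)*7|
Area = (1/2)|(-135) + (-72) + (-119)|
Area = (1/2)*326 = 163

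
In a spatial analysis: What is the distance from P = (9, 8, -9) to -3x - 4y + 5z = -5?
d = |(-3)(9) + (-4)(8) + 5(-9) - (-5)| / √((-3)² + (-4)² + 5²) = 99/√50 = 14.0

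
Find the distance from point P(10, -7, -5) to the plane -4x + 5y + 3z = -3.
d = |(-4)(10) + 5(-7) + 3(-5) - (-3)| / √((-4)² + 5² + 3²) = 87/√50 = 12.3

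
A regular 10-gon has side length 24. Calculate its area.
For a regular 10-gon with side length s = 24:
Apothem a = s / (2*tan(pi/10)) = 24 / (2*tan(pi/10)) ≈ 36.9322
Perimeter P = 10 * 24 = 240
Area = (1/2) * P * a = (1/2) * 240 * 36.9322 = 4431.86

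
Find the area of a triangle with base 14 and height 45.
Area = (1/2) * base * height
Area = (1/2) * 14 * 45
Area = 315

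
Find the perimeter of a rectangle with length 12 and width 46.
Perimeter = 2 * (length + width)
Perimeter = 2 * (12 + 46)
Perimeter = 2 * 58
Perimeter = 116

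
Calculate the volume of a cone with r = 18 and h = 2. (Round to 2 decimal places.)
Volume = (1/3) * pi * r² * h
Volume = (1/3) * pi * 18² * 2
Volume = (1/3) * pi * 324 * 2
Volume = (1/3) * pi * 648
Volume = 678.58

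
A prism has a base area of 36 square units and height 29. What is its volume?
Volume = base area * height
Volume = 36 * 29
Volume = 1044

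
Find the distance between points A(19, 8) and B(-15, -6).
Using the distance formula: d = sqrt((x₂-x₁)² + (y₂-y₁)²)
dx = (-15) - 19 = -34
dy = (-6) - 8 = -14
d = sqrt((-34)² + (-14)²) = sqrt(1156 + 196) = sqrt(1352) = 36.77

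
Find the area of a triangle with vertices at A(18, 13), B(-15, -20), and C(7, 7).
Using the coordinate formula: Area = (1/2)|x₁(y₂-y₃) + x₂(y₃-y₁) + x₃(y₁-y₂)|
Area = (1/2)|18((-20)-7) + (-15)(7-13) + 7(13-(-20))|
Area = (1/2)|18*(-27) + (-15)*(-6) + 7*33|
Area = (1/2)|(-486) + 90 + 231|
Area = (1/2)*165 = 82.50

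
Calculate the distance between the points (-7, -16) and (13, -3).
Using the distance formula: d = sqrt((x₂-x₁)² + (y₂-y₁)²)
dx = 13 - (-7) = 20
dy = (-3) - (-16) = 13
d = sqrt(20² + 13²) = sqrt(400 + 169) = sqrt(569) = 23.85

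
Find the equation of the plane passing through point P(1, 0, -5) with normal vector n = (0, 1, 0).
d = n·P = (0)(1) + (1)(0) + (0)(-5) = 0
Plane: y = 0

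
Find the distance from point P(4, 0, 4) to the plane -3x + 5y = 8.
d = |(-3)(4) + 5(0) + 0(4) - (8)| / √((-3)² + 5² + 0²) = 20/√34 = 3.43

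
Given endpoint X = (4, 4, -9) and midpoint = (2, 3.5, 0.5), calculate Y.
Y = (2×2 - 4, 2×3.5 - 4, 2×0.5 - (-9)) = (0, 3, 10)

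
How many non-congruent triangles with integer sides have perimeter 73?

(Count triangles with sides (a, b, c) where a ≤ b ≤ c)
With a ≤ b ≤ c and a + b + c = 73, the triangle inequality a + b > c gives c < 73/2, so c ≤ 36.
Iterate a from 1 to ⌊p/3⌋ = 24; for each a, b ranges from a to ⌊(p−a)/2⌋ with c = p − a − b, keeping only c ≥ b.
Triples: (1, 36, 36), (2, 35, 36), (3, 34, 36), …
Count = 120 triangles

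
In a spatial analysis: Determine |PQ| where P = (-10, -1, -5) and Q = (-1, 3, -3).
d = √[(9)² + (4)² + (2)²] = √101 = 10.05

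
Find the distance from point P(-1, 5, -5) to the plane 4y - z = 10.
d = |0(-1) + 4(5) + (-1)(-5) - (10)| / √(0² + 4² + (-1)²) = 15/√17 = 3.638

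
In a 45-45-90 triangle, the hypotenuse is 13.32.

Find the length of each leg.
In a 45-45-90 triangle, hypotenuse = leg·√2  →  leg = hypotenuse/√2
leg = 13.32/√2 = 9.419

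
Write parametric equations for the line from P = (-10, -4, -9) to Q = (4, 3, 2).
Direction vector d = Q - P = (14, 7, 11)
x = -10 + 14t, y = -4 + 7t, z = -9 + 11t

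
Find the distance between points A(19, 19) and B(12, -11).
Using the distance formula: d = sqrt((x₂-x₁)² + (y₂-y₁)²)
dx = 12 - 19 = -7
dy = (-11) - 19 = -30
d = sqrt((-7)² + (-30)²) = sqrt(49 + 900) = sqrt(949) = 30.81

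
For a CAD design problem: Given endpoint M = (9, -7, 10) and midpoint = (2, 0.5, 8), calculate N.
N = (2×2 - 9, 2×0.5 - (-7), 2×8 - 10) = (-5, 8, 6)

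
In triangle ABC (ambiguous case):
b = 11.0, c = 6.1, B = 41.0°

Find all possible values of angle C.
sin(C)/c = sin(B)/b  →  sin(C) = c·sin(B)/b = 6.1·sin(41.0°)/11.0 = 0.363815
C₁ = arcsin(0.363815) = 21.33°,  C₂ = 180° - C₁ = 158.67°
Check C₂: A = 180° - 41.0° - 158.67° = -19.67° ≤ 0, rejected
C = 21.33° (one solution)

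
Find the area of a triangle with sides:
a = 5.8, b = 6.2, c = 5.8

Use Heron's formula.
s = (a+b+c)/2 = (5.8+6.2+5.8)/2 = 8.9
A = √(s(s-a)(s-b)(s-c)) = √(8.9·3.1·2.7·3.1)
A = √230.928 = 15.2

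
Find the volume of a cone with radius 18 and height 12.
Volume = (1/3) * pi * r² * h
Volume = (1/3) * pi * 18² * 12
Volume = (1/3) * pi * 324 * 12
Volume = (1/3) * pi * 3888
Volume = 4071.50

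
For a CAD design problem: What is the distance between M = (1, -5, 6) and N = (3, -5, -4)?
d = √[(2)² + (0)² + (-10)²] = √104 = 10.2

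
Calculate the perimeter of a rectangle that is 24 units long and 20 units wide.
Perimeter = 2 * (length + width)
Perimeter = 2 * (24 + 20)
Perimeter = 2 * 44
Perimeter = 88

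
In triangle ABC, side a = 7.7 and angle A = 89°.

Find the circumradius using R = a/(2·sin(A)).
R = a/(2·sin(A)) = 7.7/(2·sin(89°))
R = 7.7/(2·0.999848) = 7.7/1.999695 = 3.851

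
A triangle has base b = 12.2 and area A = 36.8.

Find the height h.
A = ½bh  →  h = 2A/b
h = 2·36.8/12.2 = 6.033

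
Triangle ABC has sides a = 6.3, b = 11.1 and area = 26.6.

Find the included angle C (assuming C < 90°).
Area = ½ab·sin(C)  →  sin(C) = 2·Area/(ab)
sin(C) = 2·26.6/(6.3·11.1) = 0.760761
C = arcsin(0.760761) = 49.53°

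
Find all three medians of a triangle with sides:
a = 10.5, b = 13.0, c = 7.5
Using m_x = ½√(2y² + 2z² - x²):
m_a = ½√(2·13.0² + 2·7.5² - 10.5²) = ½√340.25 = 9.223
m_b = ½√(2·10.5² + 2·7.5² - 13.0²) = ½√164 = 6.403
m_c = ½√(2·10.5² + 2·13.0² - 7.5²) = ½√502.25 = 11.21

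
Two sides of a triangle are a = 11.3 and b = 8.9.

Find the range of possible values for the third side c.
By the triangle inequality: |a - b| < c < a + b
|11.3 - 8.9| < c < 11.3 + 8.9
2.4 < c < 20.2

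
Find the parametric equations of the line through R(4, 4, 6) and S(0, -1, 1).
Direction vector d = S - R = (-4, -5, -5)
x = 4 - 4t, y = 4 - 5t, z = 6 - 5t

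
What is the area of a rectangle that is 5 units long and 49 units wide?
Area = length * width
Area = 5 * 49
Area = 245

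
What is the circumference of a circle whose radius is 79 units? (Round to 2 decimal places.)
Circumference = 2 * pi * r
Circumference = 2 * pi * 79
Circumference = 496.37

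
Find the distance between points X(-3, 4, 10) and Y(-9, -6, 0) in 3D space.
d = √[(-6)² + (-10)² + (-10)²] = √236 = 15.36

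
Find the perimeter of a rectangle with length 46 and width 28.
Perimeter = 2 * (length + width)
Perimeter = 2 * (46 + 28)
Perimeter = 2 * 74
Perimeter = 148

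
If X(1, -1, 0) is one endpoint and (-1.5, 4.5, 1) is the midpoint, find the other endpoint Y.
Y = (2×(-1.5) - 1, 2×4.5 - (-1), 2×1 - 0) = (-4, 10, 2)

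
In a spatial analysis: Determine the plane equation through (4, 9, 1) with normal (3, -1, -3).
d = n·P = (3)(4) + (-1)(9) + (-3)(1) = 0
Plane: 3x - y - 3z = 0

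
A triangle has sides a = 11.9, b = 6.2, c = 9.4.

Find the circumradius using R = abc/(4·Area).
s = (a+b+c)/2 = 13.75
Area = √(s(s-a)(s-b)(s-c)) = √(13.75·1.85·7.55·4.35) = 28.9038
R = abc/(4·Area) = (11.9·6.2·9.4)/(4·28.9038) = 693.532/115.6152 = 5.999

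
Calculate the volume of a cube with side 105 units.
Volume = s³
Volume = 105³
Volume = 1157625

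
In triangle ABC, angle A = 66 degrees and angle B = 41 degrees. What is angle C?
Sum of angles in a triangle = 180 degrees
Third angle = 180 - 66 - 41
Third angle = 73 degrees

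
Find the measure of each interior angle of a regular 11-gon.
Interior angle of a regular n-gon = (n-2)*180/n
Interior angle = (11-2)*180/11
Interior angle = 9*180/11
Interior angle = 1620/11
Interior angle = 147.27 degrees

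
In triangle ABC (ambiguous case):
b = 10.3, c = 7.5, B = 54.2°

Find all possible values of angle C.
sin(C)/c = sin(B)/b  →  sin(C) = c·sin(B)/b = 7.5·sin(54.2°)/10.3 = 0.590580
C₁ = arcsin(0.590580) = 36.2°,  C₂ = 180° - C₁ = 143.8°
Check C₂: A = 180° - 54.2° - 143.8° = -18° ≤ 0, rejected
C = 36.2° (one solution)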